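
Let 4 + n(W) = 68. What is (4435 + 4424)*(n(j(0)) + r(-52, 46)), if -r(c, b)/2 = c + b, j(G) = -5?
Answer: 673284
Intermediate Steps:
n(W) = 64 (n(W) = -4 + 68 = 64)
r(c, b) = -2*b - 2*c (r(c, b) = -2*(c + b) = -2*(b + c) = -2*b - 2*c)
(4435 + 4424)*(n(j(0)) + r(-52, 46)) = (4435 + 4424)*(64 + (-2*46 - 2*(-52))) = 8859*(64 + (-92 + 104)) = 8859*(64 + 12) = 8859*76 = 673284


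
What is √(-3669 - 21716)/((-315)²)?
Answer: I*√25385/99225 ≈ 0.0016057*I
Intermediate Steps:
√(-3669 - 21716)/((-315)²) = √(-25385)/99225 = (I*√25385)*(1/99225) = I*√25385/99225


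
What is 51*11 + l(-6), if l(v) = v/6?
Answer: 560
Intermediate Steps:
l(v) = v/6 (l(v) = v*(⅙) = v/6)
51*11 + l(-6) = 51*11 + (⅙)*(-6) = 561 - 1 = 560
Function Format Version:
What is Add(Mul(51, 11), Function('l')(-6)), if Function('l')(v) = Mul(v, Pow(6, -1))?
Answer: 560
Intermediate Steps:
Function('l')(v) = Mul(Rational(1, 6), v) (Function('l')(v) = Mul(v, Rational(1, 6)) = Mul(Rational(1, 6), v))
Add(Mul(51, 11), Function('l')(-6)) = Add(Mul(51, 11), Mul(Rational(1, 6), -6)) = Add(561, -1) = 560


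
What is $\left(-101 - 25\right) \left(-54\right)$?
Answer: $6804$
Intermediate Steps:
$\left(-101 - 25\right) \left(-54\right) = \left(-126\right) \left(-54\right) = 6804$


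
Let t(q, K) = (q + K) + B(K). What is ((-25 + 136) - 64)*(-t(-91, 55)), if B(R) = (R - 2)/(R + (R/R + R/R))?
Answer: 93953/57 ≈ 1648.3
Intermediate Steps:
B(R) = (-2 + R)/(2 + R) (B(R) = (-2 + R)/(R + (1 + 1)) = (-2 + R)/(R + 2) = (-2 + R)/(2 + R))
t(q, K) = K + q + (-2 + K)/(2 + K) (t(q, K) = (q + K) + (-2 + K)/(2 + K) = (K + q) + (-2 + K)/(2 + K) = K + q + (-2 + K)/(2 + K))
((-25 + 136) - 64)*(-t(-91, 55)) = ((-25 + 136) - 64)*(-(-2 + 55 + (2 + 55)*(55 - 91))/(2 + 55)) = (111 - 64)*(-(-2 + 55 + 57*(-36))/57) = 47*(-(-2 + 55 - 2052)/57) = 47*(-(-1999)/57) = 47*(-1*(-1999/57)) = 47*(1999/57) = 93953/57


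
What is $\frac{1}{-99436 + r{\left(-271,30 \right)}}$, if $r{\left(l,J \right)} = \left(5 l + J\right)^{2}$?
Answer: $\frac{1}{1656189} \approx 6.038 \cdot 10^{-7}$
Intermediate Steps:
$r{\left(l,J \right)} = \left(J + 5 l\right)^{2}$
$\frac{1}{-99436 + r{\left(-271,30 \right)}} = \frac{1}{-99436 + \left(30 + 5 \left(-271\right)\right)^{2}} = \frac{1}{-99436 + \left(30 - 1355\right)^{2}} = \frac{1}{-99436 + \left(-1325\right)^{2}} = \frac{1}{-99436 + 1755625} = \frac{1}{1656189}$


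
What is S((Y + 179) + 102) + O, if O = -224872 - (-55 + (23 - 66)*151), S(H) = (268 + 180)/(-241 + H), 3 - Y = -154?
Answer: -43009380/197 ≈ -2.1832e+5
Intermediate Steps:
Y = 157 (Y = 3 - 1*(-154) = 3 + 154 = 157)
S(H) = 448/(-241 + H)
O = -218324 (O = -224872 - (-55 - 43*151) = -224872 - (-55 - 6493) = -224872 - 1*(-6548) = -224872 + 6548 = -218324)
S((Y + 179) + 102) + O = 448/(-241 + ((157 + 179) + 102)) - 218324 = 448/(-241 + (336 + 102)) - 218324 = 448/(-241 + 438) - 218324 = 448/197 - 218324 = -43009380/197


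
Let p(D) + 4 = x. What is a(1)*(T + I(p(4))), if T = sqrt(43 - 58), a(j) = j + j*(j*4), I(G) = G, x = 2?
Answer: -10 + 5*I*sqrt(15) ≈ -10.0 + 19.365*I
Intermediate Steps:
p(D) = -2 (p(D) = -4 + 2 = -2)
a(j) = j + 4*j**2 (a(j) = j + j*(4*j) = j + 4*j**2)
T = I*sqrt(15) (T = sqrt(-15) = I*sqrt(15) ≈ 3.873*I)
a(1)*(T + I(p(4))) = (1*(1 + 4*1))*(I*sqrt(15) - 2) = (1*(1 + 4))*(-2 + I*sqrt(15)) = (1*5)*(-2 + I*sqrt(15)) = 5*(-2 + I*sqrt(15)) = -10 + 5*I*sqrt(15)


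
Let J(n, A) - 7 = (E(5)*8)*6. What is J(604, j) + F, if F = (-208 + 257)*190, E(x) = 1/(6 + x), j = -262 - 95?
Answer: 102535/11 ≈ 9321.4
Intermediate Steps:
j = -357
F = 9310 (F = 49*190 = 9310)
J(n, A) = 125/11 (J(n, A) = 7 + (8/(6 + 5))*6 = 7 + (8/11)*6 = 7 + 48/11 = 125/11)
J(604, j) + F = 125/11 + 9310 = 102535/11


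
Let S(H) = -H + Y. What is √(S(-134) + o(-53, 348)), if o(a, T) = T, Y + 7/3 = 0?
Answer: √4317/3 ≈ 21.901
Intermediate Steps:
Y = -7/3 (Y = -7/3 + 0 = -7/3 ≈ -2.3333)
S(H) = -7/3 - H (S(H) = -H - 7/3 = -7/3 - H)
√(S(-134) + o(-53, 348)) = √((-7/3 - 1*(-134)) + 348) = √((-7/3 + 134) + 348) = √(395/3 + 348) = √(1439/3) = √4317/3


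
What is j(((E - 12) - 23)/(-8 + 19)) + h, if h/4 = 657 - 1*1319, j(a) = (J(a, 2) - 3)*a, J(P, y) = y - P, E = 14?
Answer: -320618/121 ≈ -2649.7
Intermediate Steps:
j(a) = a*(-1 - a) (j(a) = ((2 - a) - 3)*a = (-1 - a)*a = a*(-1 - a))
h = -2648 (h = 4*(657 - 1*1319) = 4*(657 - 1319) = 4*(-662) = -2648)
j(((E - 12) - 23)/(-8 + 19)) + h = -((14 - 12) - 23)/(-8 + 19)*(1 + ((14 - 12) - 23)/(-8 + 19)) - 2648 = -(2 - 23)/11*(1 + (2 - 23)/11) - 2648 = -(-21*1/11)*(1 - 21*1/11) - 2648 = -1*(-21/11)*(1 - 21/11) - 2648 = -1*(-21/11)*(-10/11) - 2648 = -210/121 - 2648 = -320618/121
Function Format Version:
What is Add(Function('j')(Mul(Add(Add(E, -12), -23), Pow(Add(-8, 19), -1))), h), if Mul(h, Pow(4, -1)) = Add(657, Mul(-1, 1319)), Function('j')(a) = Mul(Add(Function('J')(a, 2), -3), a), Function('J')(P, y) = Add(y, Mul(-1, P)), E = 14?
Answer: Rational(-320618, 121) ≈ -2649.7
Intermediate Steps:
Function('j')(a) = Mul(a, Add(-1, Mul(-1, a))) (Function('j')(a) = Mul(Add(Add(2, Mul(-1, a)), -3), a) = Mul(Add(-1, Mul(-1, a)), a) = Mul(a, Add(-1, Mul(-1, a))))
h = -2648 (h = Mul(4, Add(657, Mul(-1, 1319))) = Mul(4, Add(657, -1319)) = Mul(4, -662) = -2648)
Add(Function('j')(Mul(Add(Add(E, -12), -23), Pow(Add(-8, 19), -1))), h) = Add(Mul(-1, Mul(Add(Add(14, -12), -23), Pow(Add(-8, 19), -1)), Add(1, Mul(Add(Add(14, -12), -23), Pow(Add(-8, 19), -1)))), -2648) = Add(Mul(-1, Mul(Add(2, -23), Pow(11, -1)), Add(1, Mul(Add(2, -23), Pow(11, -1)))), -2648) = Add(Mul(-1, Mul(-21, Rational(1, 11)), Add(1, Mul(-21, Rational(1, 11)))), -2648) = Add(Mul(-1, Rational(-21, 11), Add(1, Rational(-21, 11))), -2648) = Add(Mul(-1, Rational(-21, 11), Rational(-10, 11)), -2648) = Add(Rational(-210, 121), -2648) = Rational(-320618, 121)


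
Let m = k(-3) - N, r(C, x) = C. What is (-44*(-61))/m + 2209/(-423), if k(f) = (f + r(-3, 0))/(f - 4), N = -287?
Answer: 74387/18135 ≈ 4.1018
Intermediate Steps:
k(f) = (-3 + f)/(-4 + f) (k(f) = (f - 3)/(f - 4) = (-3 + f)/(-4 + f))
m = 2015/7 (m = (-3 - 3)/(-4 - 3) - 1*(-287) = -6/(-7) + 287 = -⅐*(-6) + 287 = 6/7 + 287 = 2015/7 ≈ 287.86)
(-44*(-61))/m + 2209/(-423) = (-44*(-61))/(2015/7) + 2209/(-423) = 2684*(7/2015) + 2209*(-1/423) = 18788/2015 - 47/9 = 74387/18135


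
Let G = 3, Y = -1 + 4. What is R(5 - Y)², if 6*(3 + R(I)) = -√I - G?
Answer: (21 + √2)²/36 ≈ 13.955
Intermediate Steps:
Y = 3
R(I) = -7/2 - √I/6 (R(I) = -3 + (-√I - 1*3)/6 = -3 + (-√I - 3)/6 = -3 + (-3 - √I)/6 = -3 + (-½ - √I/6) = -7/2 - √I/6)
R(5 - Y)² = (-7/2 - √(5 - 1*3)/6)² = (-7/2 - √(5 - 3)/6)² = (-7/2 - √2/6)²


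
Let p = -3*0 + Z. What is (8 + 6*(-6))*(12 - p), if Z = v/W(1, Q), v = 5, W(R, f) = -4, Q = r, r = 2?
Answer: -371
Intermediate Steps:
Q = 2
Z = -5/4 (Z = 5/(-4) = 5*(-¼) = -5/4 ≈ -1.2500)
p = -5/4 (p = -3*0 - 5/4 = 0 - 5/4 = -5/4 ≈ -1.2500)
(8 + 6*(-6))*(12 - p) = (8 + 6*(-6))*(12 - 1*(-5/4)) = (8 - 36)*(12 + 5/4) = -28*53/4 = -371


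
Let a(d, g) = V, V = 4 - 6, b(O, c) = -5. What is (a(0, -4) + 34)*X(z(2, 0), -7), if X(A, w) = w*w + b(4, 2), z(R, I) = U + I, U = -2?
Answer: 1408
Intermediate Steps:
z(R, I) = -2 + I
V = -2
X(A, w) = -5 + w**2 (X(A, w) = w*w - 5 = w**2 - 5 = -5 + w**2)
a(d, g) = -2
(a(0, -4) + 34)*X(z(2, 0), -7) = (-2 + 34)*(-5 + (-7)**2) = 32*(-5 + 49) = 32*44 = 1408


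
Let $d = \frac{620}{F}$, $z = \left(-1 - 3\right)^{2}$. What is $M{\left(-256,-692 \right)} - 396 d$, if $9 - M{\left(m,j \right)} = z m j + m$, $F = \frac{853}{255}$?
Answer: $- \frac{2480152051}{853} \approx -2.9076 \cdot 10^{6}$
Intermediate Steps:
$F = \frac{853}{255}$ ($F = 853 \cdot \frac{1}{255} = \frac{853}{255} \approx 3.3451$)
$z = 16$ ($z = \left(-4\right)^{2} = 16$)
$M{\left(m,j \right)} = 9 - m - 16 j m$ ($M{\left(m,j \right)} = 9 - \left(16 m j + m\right) = 9 - \left(16 j m + m\right) = 9 - \left(m + 16 j m\right) = 9 - m - 16 j m$)
$d = \frac{158100}{853}$ ($d = \frac{620}{\frac{853}{255}} = 620 \cdot \frac{255}{853} = \frac{158100}{853} \approx 185.35$)
$M{\left(-256,-692 \right)} - 396 d = \left(9 - -256 - \left(-11072\right) \left(-256\right)\right) - 396 \cdot \frac{158100}{853} = \left(9 + 256 - 2834432\right) - \frac{62607600}{853} = -2834167 - \frac{62607600}{853} = - \frac{2480152051}{853}$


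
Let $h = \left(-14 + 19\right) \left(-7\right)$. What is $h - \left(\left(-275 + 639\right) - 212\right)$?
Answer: $-187$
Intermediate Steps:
$h = -35$ ($h = 5 \left(-7\right) = -35$)
$h - \left(\left(-275 + 639\right) - 212\right) = -35 - \left(\left(-275 + 639\right) - 212\right) = -35 - \left(364 - 212\right) = -35 - 152 = -187$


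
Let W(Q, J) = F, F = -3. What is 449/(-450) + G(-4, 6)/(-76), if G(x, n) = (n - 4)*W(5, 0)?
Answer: -3928/4275 ≈ -0.91883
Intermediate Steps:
W(Q, J) = -3
G(x, n) = 12 - 3*n (G(x, n) = (n - 4)*(-3) = (-4 + n)*(-3) = 12 - 3*n)
449/(-450) + G(-4, 6)/(-76) = 449/(-450) + (12 - 3*6)/(-76) = 449*(-1/450) + (12 - 18)*(-1/76) = -449/450 - 6*(-1/76) = -449/450 + 3/38 = -3928/4275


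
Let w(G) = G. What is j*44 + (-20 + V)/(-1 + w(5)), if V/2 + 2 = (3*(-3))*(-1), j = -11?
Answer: -971/2 ≈ -485.50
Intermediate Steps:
V = 14 (V = -4 + 2*((3*(-3))*(-1)) = -4 + 2*(-9*(-1)) = -4 + 2*9 = -4 + 18 = 14)
j*44 + (-20 + V)/(-1 + w(5)) = -11*44 + (-20 + 14)/(-1 + 5) = -484 - 6/4 = -484 - 6*1/4 = -484 - 3/2 = -971/2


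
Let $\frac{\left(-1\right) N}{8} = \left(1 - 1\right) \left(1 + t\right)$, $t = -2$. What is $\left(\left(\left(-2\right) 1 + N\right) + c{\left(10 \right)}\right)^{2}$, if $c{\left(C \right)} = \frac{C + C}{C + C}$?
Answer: $1$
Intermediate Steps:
$N = 0$ ($N = - 8 \left(1 - 1\right) \left(1 - 2\right) = - 8 \cdot 0 \left(-1\right) = \left(-8\right) 0 = 0$)
$c{\left(C \right)} = 1$ ($c{\left(C \right)} = \frac{2 C}{2 C} = 2 C \frac{1}{2 C} = 1$)
$\left(\left(\left(-2\right) 1 + N\right) + c{\left(10 \right)}\right)^{2} = \left(\left(\left(-2\right) 1 + 0\right) + 1\right)^{2} = \left(\left(-2 + 0\right) + 1\right)^{2} = \left(-2 + 1\right)^{2} = \left(-1\right)^{2} = 1$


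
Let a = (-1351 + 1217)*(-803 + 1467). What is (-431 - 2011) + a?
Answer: -91418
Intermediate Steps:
a = -88976 (a = -134*664 = -88976)
(-431 - 2011) + a = (-431 - 2011) - 88976 = -2442 - 88976 = -91418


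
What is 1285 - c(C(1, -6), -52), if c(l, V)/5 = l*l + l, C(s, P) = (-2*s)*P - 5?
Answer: 1005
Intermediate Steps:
C(s, P) = -5 - 2*P*s (C(s, P) = -2*P*s - 5 = -5 - 2*P*s)
c(l, V) = 5*l + 5*l² (c(l, V) = 5*(l*l + l) = 5*(l² + l) = 5*(l + l²) = 5*l + 5*l²)
1285 - c(C(1, -6), -52) = 1285 - 5*(-5 - 2*(-6)*1)*(1 + (-5 - 2*(-6)*1)) = 1285 - 5*(-5 + 12)*(1 + (-5 + 12)) = 1285 - 5*7*(1 + 7) = 1285 - 5*7*8 = 1285 - 1*280 = 1285 - 280 = 1005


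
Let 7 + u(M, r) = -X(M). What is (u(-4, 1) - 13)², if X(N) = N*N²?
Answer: 1936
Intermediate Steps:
X(N) = N³
u(M, r) = -7 - M³
(u(-4, 1) - 13)² = ((-7 - 1*(-4)³) - 13)² = ((-7 - 1*(-64)) - 13)² = ((-7 + 64) - 13)² = (57 - 13)² = 44² = 1936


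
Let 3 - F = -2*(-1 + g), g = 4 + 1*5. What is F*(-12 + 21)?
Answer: 171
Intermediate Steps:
g = 9 (g = 4 + 5 = 9)
F = 19 (F = 3 - (-2)*(-1 + 9) = 3 - (-2)*8 = 3 - 1*(-16) = 3 + 16 = 19)
F*(-12 + 21) = 19*(-12 + 21) = 19*9 = 171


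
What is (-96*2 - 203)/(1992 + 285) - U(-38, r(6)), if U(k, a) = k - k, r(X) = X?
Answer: -395/2277 ≈ -0.17347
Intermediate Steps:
U(k, a) = 0
(-96*2 - 203)/(1992 + 285) - U(-38, r(6)) = (-96*2 - 203)/(1992 + 285) - 1*0 = (-192 - 203)/2277 + 0 = -395*1/2277 + 0 = -395/2277 + 0 = -395/2277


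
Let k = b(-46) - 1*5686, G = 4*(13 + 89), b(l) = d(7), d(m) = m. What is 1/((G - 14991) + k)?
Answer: -1/20262 ≈ -4.9353e-5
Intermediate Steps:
b(l) = 7
G = 408 (G = 4*102 = 408)
k = -5679 (k = 7 - 1*5686 = 7 - 5686 = -5679)
1/((G - 14991) + k) = 1/((408 - 14991) - 5679) = 1/(-14583 - 5679) = 1/(-20262) = -1/20262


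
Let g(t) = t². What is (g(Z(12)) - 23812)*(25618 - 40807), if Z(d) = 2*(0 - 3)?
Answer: 361133664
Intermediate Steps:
Z(d) = -6 (Z(d) = 2*(-3) = -6)
(g(Z(12)) - 23812)*(25618 - 40807) = ((-6)² - 23812)*(25618 - 40807) = (36 - 23812)*(-15189) = -23776*(-15189) = 361133664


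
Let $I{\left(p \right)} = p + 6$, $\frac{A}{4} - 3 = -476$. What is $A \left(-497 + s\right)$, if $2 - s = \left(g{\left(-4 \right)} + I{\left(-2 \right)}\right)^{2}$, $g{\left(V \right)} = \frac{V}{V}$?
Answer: $983840$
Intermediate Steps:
$A = -1892$ ($A = 12 + 4 \left(-476\right) = 12 - 1904 = -1892$)
$I{\left(p \right)} = 6 + p$
$g{\left(V \right)} = 1$
$s = -23$ ($s = 2 - \left(1 + \left(6 - 2\right)\right)^{2} = 2 - \left(1 + 4\right)^{2} = 2 - 5^{2} = 2 - 25 = -23$)
$A \left(-497 + s\right) = - 1892 \left(-497 - 23\right) = \left(-1892\right) \left(-520\right) = 983840$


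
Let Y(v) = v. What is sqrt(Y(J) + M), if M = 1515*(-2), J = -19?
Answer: I*sqrt(3049) ≈ 55.218*I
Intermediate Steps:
M = -3030
sqrt(Y(J) + M) = sqrt(-19 - 3030) = sqrt(-3049) = I*sqrt(3049)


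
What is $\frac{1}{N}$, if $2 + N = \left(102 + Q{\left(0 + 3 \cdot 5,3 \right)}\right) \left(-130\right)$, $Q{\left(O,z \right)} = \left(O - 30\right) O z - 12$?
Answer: $\frac{1}{76048} \approx 1.315 \cdot 10^{-5}$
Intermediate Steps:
$Q{\left(O,z \right)} = -12 + O z \left(-30 + O\right)$ ($Q{\left(O,z \right)} = \left(O - 30\right) O z - 12 = \left(-30 + O\right) O z - 12 = O \left(-30 + O\right) z - 12 = O z \left(-30 + O\right) - 12 = -12 + O z \left(-30 + O\right)$)
$N = 76048$ ($N = -2 + \left(102 - \left(12 - 3 \left(0 + 3 \cdot 5\right)^{2} + 30 \left(0 + 3 \cdot 5\right) 3\right)\right) \left(-130\right) = -2 + \left(102 - \left(12 - 3 \left(0 + 15\right)^{2} + 30 \left(0 + 15\right) 3\right)\right) \left(-130\right) = -2 + \left(102 - \left(12 - 675 + 1350\right)\right) \left(-130\right) = -2 + \left(102 - 687\right) \left(-130\right) = -2 - -76050 = -2 + 76050 = 76048$)
$\frac{1}{N} = \frac{1}{76048}$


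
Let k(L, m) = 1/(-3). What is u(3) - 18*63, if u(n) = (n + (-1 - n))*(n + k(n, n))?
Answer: -3410/3 ≈ -1136.7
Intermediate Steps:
k(L, m) = -⅓
u(n) = ⅓ - n (u(n) = (n + (-1 - n))*(n - ⅓) = -(-⅓ + n) = ⅓ - n)
u(3) - 18*63 = (⅓ - 1*3) - 18*63 = (⅓ - 3) - 1134 = -8/3 - 1134 = -3410/3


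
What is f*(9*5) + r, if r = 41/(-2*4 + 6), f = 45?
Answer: 4009/2 ≈ 2004.5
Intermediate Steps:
r = -41/2 (r = 41/(-8 + 6) = 41/(-2) = 41*(-½) = -41/2 ≈ -20.500)
f*(9*5) + r = 45*(9*5) - 41/2 = 45*45 - 41/2 = 2025 - 41/2 = 4009/2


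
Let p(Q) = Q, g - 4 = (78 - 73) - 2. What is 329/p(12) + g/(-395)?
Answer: 129871/4740 ≈ 27.399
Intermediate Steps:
g = 7 (g = 4 + ((78 - 73) - 2) = 4 + (5 - 2) = 4 + 3 = 7)
329/p(12) + g/(-395) = 329/12 + 7/(-395) = 329*(1/12) + 7*(-1/395) = 329/12 - 7/395 = 129871/4740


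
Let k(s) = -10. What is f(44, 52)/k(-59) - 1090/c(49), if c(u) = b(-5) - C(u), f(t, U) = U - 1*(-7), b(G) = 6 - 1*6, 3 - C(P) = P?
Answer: -6807/230 ≈ -29.596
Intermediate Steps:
C(P) = 3 - P
b(G) = 0 (b(G) = 6 - 6 = 0)
f(t, U) = 7 + U (f(t, U) = U + 7 = 7 + U)
c(u) = -3 + u (c(u) = 0 - (3 - u) = 0 + (-3 + u) = -3 + u)
f(44, 52)/k(-59) - 1090/c(49) = (7 + 52)/(-10) - 1090/(-3 + 49) = 59*(-⅒) - 1090/46 = -59/10 - 1090*1/46 = -59/10 - 545/23 = -6807/230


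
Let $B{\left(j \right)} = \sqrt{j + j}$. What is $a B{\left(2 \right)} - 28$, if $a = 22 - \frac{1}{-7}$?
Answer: $\frac{114}{7} \approx 16.286$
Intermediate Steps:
$a = \frac{155}{7}$ ($a = 22 - - \frac{1}{7} = 22 + \frac{1}{7} = \frac{155}{7} \approx 22.143$)
$B{\left(j \right)} = \sqrt{2} \sqrt{j}$ ($B{\left(j \right)} = \sqrt{2 j} = \sqrt{2} \sqrt{j}$)
$a B{\left(2 \right)} - 28 = \frac{155 \sqrt{2} \sqrt{2}}{7} - 28 = \frac{155}{7} \cdot 2 - 28 = \frac{310}{7} - 28 = \frac{114}{7}$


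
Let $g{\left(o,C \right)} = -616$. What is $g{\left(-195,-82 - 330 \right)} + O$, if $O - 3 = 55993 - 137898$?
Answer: $-82518$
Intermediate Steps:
$O = -81902$ ($O = 3 + \left(55993 - 137898\right) = 3 - 81905 = -81902$)
$g{\left(-195,-82 - 330 \right)} + O = -616 - 81902 = -82518$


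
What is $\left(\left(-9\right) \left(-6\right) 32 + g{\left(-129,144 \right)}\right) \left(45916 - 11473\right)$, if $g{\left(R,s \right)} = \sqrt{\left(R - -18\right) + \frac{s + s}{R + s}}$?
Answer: $59517504 + \frac{103329 i \sqrt{255}}{5} \approx 5.9518 \cdot 10^{7} + 3.3001 \cdot 10^{5} i$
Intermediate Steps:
$g{\left(R,s \right)} = \sqrt{18 + R + \frac{2 s}{R + s}}$ ($g{\left(R,s \right)} = \sqrt{\left(R + 18\right) + \frac{2 s}{R + s}} = \sqrt{\left(18 + R\right) + \frac{2 s}{R + s}} = \sqrt{18 + R + \frac{2 s}{R + s}}$)
$\left(\left(-9\right) \left(-6\right) 32 + g{\left(-129,144 \right)}\right) \left(45916 - 11473\right) = \left(\left(-9\right) \left(-6\right) 32 + \sqrt{\frac{2 \cdot 144 + \left(18 - 129\right) \left(-129 + 144\right)}{-129 + 144}}\right) \left(45916 - 11473\right) = \left(54 \cdot 32 + \sqrt{\frac{288 - 1665}{15}}\right) 34443 = \left(1728 + \sqrt{\frac{288 - 1665}{15}}\right) 34443 = \left(1728 + \sqrt{\frac{1}{15} \left(-1377\right)}\right) 34443 = \left(1728 + \sqrt{- \frac{459}{5}}\right) 34443 = \left(1728 + \frac{3 i \sqrt{255}}{5}\right) 34443 = 59517504 + \frac{103329 i \sqrt{255}}{5}$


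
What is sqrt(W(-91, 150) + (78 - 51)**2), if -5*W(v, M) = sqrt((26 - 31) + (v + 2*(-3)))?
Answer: sqrt(18225 - 5*I*sqrt(102))/5 ≈ 27.0 - 0.037406*I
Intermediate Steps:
W(v, M) = -sqrt(-11 + v)/5 (W(v, M) = -sqrt((26 - 31) + (v + 2*(-3)))/5 = -sqrt(-5 + (v - 6))/5 = -sqrt(-5 + (-6 + v))/5 = -sqrt(-11 + v)/5)
sqrt(W(-91, 150) + (78 - 51)**2) = sqrt(-sqrt(-11 - 91)/5 + (78 - 51)**2) = sqrt(-I*sqrt(102)/5 + 27**2) = sqrt(-I*sqrt(102)/5 + 729) = sqrt(729 - I*sqrt(102)/5)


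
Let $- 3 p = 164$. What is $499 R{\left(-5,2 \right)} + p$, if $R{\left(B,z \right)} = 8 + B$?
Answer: $\frac{4327}{3} \approx 1442.3$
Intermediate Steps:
$p = - \frac{164}{3}$ ($p = \left(- \frac{1}{3}\right) 164 = - \frac{164}{3} \approx -54.667$)
$499 R{\left(-5,2 \right)} + p = 499 \left(8 - 5\right) - \frac{164}{3} = 499 \cdot 3 - \frac{164}{3} = 1497 - \frac{164}{3} = \frac{4327}{3}$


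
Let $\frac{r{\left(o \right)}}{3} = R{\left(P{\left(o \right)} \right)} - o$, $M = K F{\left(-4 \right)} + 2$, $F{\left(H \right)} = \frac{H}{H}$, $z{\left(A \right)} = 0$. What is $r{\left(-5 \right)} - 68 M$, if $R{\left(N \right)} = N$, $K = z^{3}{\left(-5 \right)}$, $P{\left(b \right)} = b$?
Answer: $-136$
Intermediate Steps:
$F{\left(H \right)} = 1$
$K = 0$ ($K = 0^{3} = 0$)
$M = 2$ ($M = 0 \cdot 1 + 2 = 0 + 2 = 2$)
$r{\left(o \right)} = 0$ ($r{\left(o \right)} = 3 \left(o - o\right) = 3 \cdot 0 = 0$)
$r{\left(-5 \right)} - 68 M = 0 - 136 = -136$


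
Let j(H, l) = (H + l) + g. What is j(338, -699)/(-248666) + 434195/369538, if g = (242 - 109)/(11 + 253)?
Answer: 14269563121339/12129682792656 ≈ 1.1764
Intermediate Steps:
g = 133/264 ≈ 0.50379
j(H, l) = 133/264 + H + l (j(H, l) = (H + l) + 133/264 = 133/264 + H + l)
j(338, -699)/(-248666) + 434195/369538 = (133/264 + 338 - 699)/(-248666) + 434195/369538 = -95171/264*(-1/248666) + 434195*(1/369538) = 95171/65647824 + 434195/369538 = 14269563121339/12129682792656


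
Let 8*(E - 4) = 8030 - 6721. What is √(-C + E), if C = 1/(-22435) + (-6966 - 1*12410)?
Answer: √157390042358010/89740 ≈ 139.80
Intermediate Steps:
E = 1341/8 (E = 4 + (8030 - 6721)/8 = 4 + (⅛)*1309 = 4 + 1309/8 = 1341/8 ≈ 167.63)
C = -434700561/22435 (C = -1/22435 + (-6966 - 12410) = -1/22435 - 19376 = -434700561/22435 ≈ -19376.)
√(-C + E) = √(-1*(-434700561/22435) + 1341/8) = √(434700561/22435 + 1341/8) = √(3507689823/179480) = √157390042358010/89740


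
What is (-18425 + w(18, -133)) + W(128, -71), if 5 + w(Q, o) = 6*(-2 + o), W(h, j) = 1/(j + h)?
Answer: -1096679/57 ≈ -19240.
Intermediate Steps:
W(h, j) = 1/(h + j)
w(Q, o) = -17 + 6*o (w(Q, o) = -5 + 6*(-2 + o) = -5 + (-12 + 6*o) = -17 + 6*o)
(-18425 + w(18, -133)) + W(128, -71) = (-18425 + (-17 + 6*(-133))) + 1/(128 - 71) = (-18425 + (-17 - 798)) + 1/57 = (-18425 - 815) + 1/57 = -19240 + 1/57 = -1096679/57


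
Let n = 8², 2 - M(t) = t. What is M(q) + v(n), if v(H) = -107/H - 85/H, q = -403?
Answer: 402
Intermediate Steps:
M(t) = 2 - t
n = 64
v(H) = -192/H
M(q) + v(n) = (2 - 1*(-403)) - 192/64 = (2 + 403) - 192*1/64 = 405 - 3 = 402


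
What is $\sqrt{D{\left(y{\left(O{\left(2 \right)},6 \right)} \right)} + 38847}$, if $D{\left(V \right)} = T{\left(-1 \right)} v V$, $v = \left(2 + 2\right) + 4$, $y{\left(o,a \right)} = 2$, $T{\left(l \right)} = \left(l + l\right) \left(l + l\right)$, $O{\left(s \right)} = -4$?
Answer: $\sqrt{38911} \approx 197.26$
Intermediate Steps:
$T{\left(l \right)} = 4 l^{2}$ ($T{\left(l \right)} = 2 l 2 l = 4 l^{2}$)
$v = 8$ ($v = 4 + 4 = 8$)
$D{\left(V \right)} = 32 V$ ($D{\left(V \right)} = 4 \left(-1\right)^{2} \cdot 8 V = 4 \cdot 1 \cdot 8 V = 4 \cdot 8 V = 32 V$)
$\sqrt{D{\left(y{\left(O{\left(2 \right)},6 \right)} \right)} + 38847} = \sqrt{32 \cdot 2 + 38847} = \sqrt{64 + 38847} = \sqrt{38911}$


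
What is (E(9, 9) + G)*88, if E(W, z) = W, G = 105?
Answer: 10032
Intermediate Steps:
(E(9, 9) + G)*88 = (9 + 105)*88 = 114*88 = 10032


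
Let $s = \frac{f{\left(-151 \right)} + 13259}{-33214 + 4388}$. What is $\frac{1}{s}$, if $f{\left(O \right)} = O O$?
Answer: $- \frac{14413}{18030} \approx -0.79939$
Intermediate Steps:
$f{\left(O \right)} = O^{2}$
$s = - \frac{18030}{14413}$ ($s = \frac{\left(-151\right)^{2} + 13259}{-33214 + 4388} = \frac{22801 + 13259}{-28826} = 36060 \left(- \frac{1}{28826}\right) = - \frac{18030}{14413} \approx -1.251$)
$\frac{1}{s} = \frac{1}{- \frac{18030}{14413}} = - \frac{14413}{18030}$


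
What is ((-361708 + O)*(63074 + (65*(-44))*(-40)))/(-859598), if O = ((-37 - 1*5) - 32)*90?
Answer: 32687871216/429799 ≈ 76054.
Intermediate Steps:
O = -6660 (O = ((-37 - 5) - 32)*90 = (-42 - 32)*90 = -74*90 = -6660)
((-361708 + O)*(63074 + (65*(-44))*(-40)))/(-859598) = ((-361708 - 6660)*(63074 + (65*(-44))*(-40)))/(-859598) = -368368*(63074 - 2860*(-40))*(-1/859598) = -368368*(63074 + 114400)*(-1/859598) = -368368*177474*(-1/859598) = -65375742432*(-1/859598) = 32687871216/429799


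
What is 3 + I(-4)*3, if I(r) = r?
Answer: -9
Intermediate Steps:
3 + I(-4)*3 = 3 - 4*3 = 3 - 12 = -9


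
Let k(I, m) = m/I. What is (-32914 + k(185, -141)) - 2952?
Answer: -6635351/185 ≈ -35867.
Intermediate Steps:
(-32914 + k(185, -141)) - 2952 = (-32914 - 141/185) - 2952 = -6089231/185 - 2952 = -6635351/185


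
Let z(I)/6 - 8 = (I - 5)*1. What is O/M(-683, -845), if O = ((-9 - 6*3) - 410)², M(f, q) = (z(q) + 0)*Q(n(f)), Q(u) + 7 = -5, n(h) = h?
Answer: 190969/60624 ≈ 3.1501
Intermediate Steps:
Q(u) = -12 (Q(u) = -7 - 5 = -12)
z(I) = 18 + 6*I (z(I) = 48 + 6*((I - 5)*1) = 48 + 6*((-5 + I)*1) = 48 + 6*(-5 + I) = 48 + (-30 + 6*I) = 18 + 6*I)
M(f, q) = -216 - 72*q (M(f, q) = ((18 + 6*q) + 0)*(-12) = (18 + 6*q)*(-12) = -216 - 72*q)
O = 190969 (O = ((-9 - 18) - 410)² = (-27 - 410)² = (-437)² = 190969)
O/M(-683, -845) = 190969/(-216 - 72*(-845)) = 190969/(-216 + 60840) = 190969/60624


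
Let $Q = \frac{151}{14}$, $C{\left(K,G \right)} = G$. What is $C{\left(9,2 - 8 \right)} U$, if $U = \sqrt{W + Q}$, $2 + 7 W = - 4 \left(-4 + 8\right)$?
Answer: $- \frac{3 \sqrt{1610}}{7} \approx -17.196$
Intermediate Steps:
$W = - \frac{18}{7}$ ($W = - \frac{2}{7} + \frac{\left(-1\right) 4 \left(-4 + 8\right)}{7} = - \frac{2}{7} + \frac{\left(-1\right) 4 \cdot 4}{7} = - \frac{2}{7} + \frac{\left(-1\right) 16}{7} = - \frac{2}{7} + \frac{1}{7} \left(-16\right) = - \frac{2}{7} - \frac{16}{7} = - \frac{18}{7} \approx -2.5714$)
$Q = \frac{151}{14}$ ($Q = 151 \cdot \frac{1}{14} = \frac{151}{14} \approx 10.786$)
$U = \frac{\sqrt{1610}}{14}$ ($U = \sqrt{- \frac{18}{7} + \frac{151}{14}} = \sqrt{\frac{115}{14}} = \frac{\sqrt{1610}}{14} \approx 2.8661$)
$C{\left(9,2 - 8 \right)} U = \left(2 - 8\right) \frac{\sqrt{1610}}{14} = - 6 \frac{\sqrt{1610}}{14} = - \frac{3 \sqrt{1610}}{7}$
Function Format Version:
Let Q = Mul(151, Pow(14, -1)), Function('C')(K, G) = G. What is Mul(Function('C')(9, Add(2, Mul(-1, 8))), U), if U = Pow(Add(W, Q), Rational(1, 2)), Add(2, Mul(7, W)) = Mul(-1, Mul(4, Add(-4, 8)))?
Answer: Mul(Rational(-3, 7), Pow(1610, Rational(1, 2))) ≈ -17.196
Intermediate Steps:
W = Rational(-18, 7) (W = Add(Rational(-2, 7), Mul(Rational(1, 7), Mul(-1, Mul(4, Add(-4, 8))))) = Add(Rational(-2, 7), Mul(Rational(1, 7), Mul(-1, Mul(4, 4)))) = Add(Rational(-2, 7), Mul(Rational(1, 7), Mul(-1, 16))) = Add(Rational(-2, 7), Mul(Rational(1, 7), -16)) = Add(Rational(-2, 7), Rational(-16, 7)) = Rational(-18, 7) ≈ -2.5714)
Q = Rational(151, 14) (Q = Mul(151, Rational(1, 14)) = Rational(151, 14) ≈ 10.786)
U = Mul(Rational(1, 14), Pow(1610, Rational(1, 2))) (U = Pow(Add(Rational(-18, 7), Rational(151, 14)), Rational(1, 2)) = Pow(Rational(115, 14), Rational(1, 2)) = Mul(Rational(1, 14), Pow(1610, Rational(1, 2))) ≈ 2.8661)
Mul(Function('C')(9, Add(2, Mul(-1, 8))), U) = Mul(Add(2, Mul(-1, 8)), Mul(Rational(1, 14), Pow(1610, Rational(1, 2)))) = Mul(Add(2, -8), Mul(Rational(1, 14), Pow(1610, Rational(1, 2)))) = Mul(-6, Mul(Rational(1, 14), Pow(1610, Rational(1, 2)))) = Mul(Rational(-3, 7), Pow(1610, Rational(1, 2)))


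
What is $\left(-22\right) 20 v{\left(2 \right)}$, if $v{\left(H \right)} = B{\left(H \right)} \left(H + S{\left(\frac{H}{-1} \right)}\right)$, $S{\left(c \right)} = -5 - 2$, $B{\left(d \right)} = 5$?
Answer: $11000$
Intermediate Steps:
$S{\left(c \right)} = -7$
$v{\left(H \right)} = -35 + 5 H$ ($v{\left(H \right)} = 5 \left(H - 7\right) = 5 \left(-7 + H\right) = -35 + 5 H$)
$\left(-22\right) 20 v{\left(2 \right)} = \left(-22\right) 20 \left(-35 + 5 \cdot 2\right) = - 440 \left(-35 + 10\right) = \left(-440\right) \left(-25\right) = 11000$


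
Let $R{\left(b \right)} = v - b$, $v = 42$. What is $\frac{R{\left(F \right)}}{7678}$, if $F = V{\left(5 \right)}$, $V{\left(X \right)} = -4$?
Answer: $\frac{23}{3839} \approx 0.0059911$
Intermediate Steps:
$F = -4$
$R{\left(b \right)} = 42 - b$
$\frac{R{\left(F \right)}}{7678} = \frac{42 - -4}{7678} = \left(42 + 4\right) \frac{1}{7678} = 46 \cdot \frac{1}{7678} = \frac{23}{3839}$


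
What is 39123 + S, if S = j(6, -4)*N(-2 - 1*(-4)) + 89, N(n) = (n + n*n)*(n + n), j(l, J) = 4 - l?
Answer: 39164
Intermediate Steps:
N(n) = 2*n*(n + n**2) (N(n) = (n + n**2)*(2*n) = 2*n*(n + n**2))
S = 41 (S = (4 - 1*6)*(2*(-2 - 1*(-4))**2*(1 + (-2 - 1*(-4)))) + 89 = (4 - 6)*(2*(-2 + 4)**2*(1 + (-2 + 4))) + 89 = -4*2**2*(1 + 2) + 89 = -4*4*3 + 89 = -2*24 + 89 = -48 + 89 = 41)
39123 + S = 39123 + 41 = 39164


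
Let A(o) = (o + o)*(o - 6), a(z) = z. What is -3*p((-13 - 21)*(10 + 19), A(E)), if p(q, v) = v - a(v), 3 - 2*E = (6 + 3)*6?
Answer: 0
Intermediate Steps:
E = -51/2 (E = 3/2 - (6 + 3)*6/2 = 3/2 - 9*6/2 = 3/2 - 1/2*54 = 3/2 - 27 = -51/2 ≈ -25.500)
A(o) = 2*o*(-6 + o) (A(o) = (2*o)*(-6 + o) = 2*o*(-6 + o))
p(q, v) = 0 (p(q, v) = v - v = 0)
-3*p((-13 - 21)*(10 + 19), A(E)) = -3*0 = 0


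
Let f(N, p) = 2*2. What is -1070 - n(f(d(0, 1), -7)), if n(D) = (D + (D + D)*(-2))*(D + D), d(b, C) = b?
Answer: -974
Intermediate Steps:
f(N, p) = 4
n(D) = -6*D² (n(D) = (D + (2*D)*(-2))*(2*D) = (D - 4*D)*(2*D) = (-3*D)*(2*D) = -6*D²)
-1070 - n(f(d(0, 1), -7)) = -1070 - (-6)*4² = -1070 - (-6)*16 = -1070 - 1*(-96) = -1070 + 96 = -974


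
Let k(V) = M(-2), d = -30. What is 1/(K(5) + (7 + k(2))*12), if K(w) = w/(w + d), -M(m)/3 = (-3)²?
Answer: -5/1201 ≈ -0.0041632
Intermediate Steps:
M(m) = -27 (M(m) = -3*(-3)² = -3*9 = -27)
k(V) = -27
K(w) = w/(-30 + w) (K(w) = w/(w - 30) = w/(-30 + w))
1/(K(5) + (7 + k(2))*12) = 1/(5/(-30 + 5) + (7 - 27)*12) = 1/(5/(-25) - 20*12) = 1/(5*(-1/25) - 240) = 1/(-⅕ - 240) = 1/(-1201/5) = -5/1201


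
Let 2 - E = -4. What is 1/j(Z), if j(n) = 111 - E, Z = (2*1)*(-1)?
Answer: 1/105 ≈ 0.0095238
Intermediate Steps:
E = 6 (E = 2 - 1*(-4) = 2 + 4 = 6)
Z = -2 (Z = 2*(-1) = -2)
j(n) = 105 (j(n) = 111 - 1*6 = 111 - 6 = 105)
1/j(Z) = 1/105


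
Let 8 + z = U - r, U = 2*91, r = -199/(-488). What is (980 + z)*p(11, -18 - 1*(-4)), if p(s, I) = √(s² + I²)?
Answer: 562953*√317/488 ≈ 20539.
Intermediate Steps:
r = 199/488 (r = -199*(-1/488) = 199/488 ≈ 0.40779)
U = 182
p(s, I) = √(I² + s²)
z = 84713/488 (z = -8 + (182 - 1*199/488) = -8 + (182 - 199/488) = -8 + 88617/488 = 84713/488 ≈ 173.59)
(980 + z)*p(11, -18 - 1*(-4)) = (980 + 84713/488)*√((-18 - 1*(-4))² + 11²) = 562953*√((-18 + 4)² + 121)/488 = 562953*√((-14)² + 121)/488 = 562953*√(196 + 121)/488 = 562953*√317/488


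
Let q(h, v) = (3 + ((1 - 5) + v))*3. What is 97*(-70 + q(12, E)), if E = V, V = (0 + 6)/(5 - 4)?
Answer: -5335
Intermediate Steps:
V = 6 (V = 6/1 = 6*1 = 6)
E = 6
q(h, v) = -3 + 3*v (q(h, v) = (3 + (-4 + v))*3 = (-1 + v)*3 = -3 + 3*v)
97*(-70 + q(12, E)) = 97*(-70 + (-3 + 3*6)) = 97*(-70 + (-3 + 18)) = 97*(-70 + 15) = 97*(-55) = -5335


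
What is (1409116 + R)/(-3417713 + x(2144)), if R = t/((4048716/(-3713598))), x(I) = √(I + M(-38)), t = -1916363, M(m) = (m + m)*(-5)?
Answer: -208671108604745189/225200421905592462 - 61055772853*√631/112600210952796231 ≈ -0.92662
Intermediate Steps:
M(m) = -10*m (M(m) = (2*m)*(-5) = -10*m)
x(I) = √(380 + I) (x(I) = √(I - 10*(-38)) = √(I + 380) = √(380 + I))
R = 169442900097/96398 (R = -1916363/(4048716/(-3713598)) = -1916363/(4048716*(-1/3713598)) = -1916363/(-96398/88419) = -1916363*(-88419/96398) = 169442900097/96398 ≈ 1.7577e+6)
(1409116 + R)/(-3417713 + x(2144)) = (1409116 + 169442900097/96398)/(-3417713 + √(380 + 2144)) = 305278864265/(96398*(-3417713 + √2524)) = 305278864265/(96398*(-3417713 + 2*√631))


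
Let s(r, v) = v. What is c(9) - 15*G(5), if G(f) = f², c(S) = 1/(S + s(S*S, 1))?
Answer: -3749/10 ≈ -374.90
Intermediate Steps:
c(S) = 1/(1 + S) (c(S) = 1/(S + 1) = 1/(1 + S))
c(9) - 15*G(5) = 1/(1 + 9) - 15*5² = 1/10 - 15*25 = ⅒ - 375 = -3749/10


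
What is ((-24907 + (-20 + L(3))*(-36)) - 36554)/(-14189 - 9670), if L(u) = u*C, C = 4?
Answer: 6797/2651 ≈ 2.5639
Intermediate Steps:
L(u) = 4*u (L(u) = u*4 = 4*u)
((-24907 + (-20 + L(3))*(-36)) - 36554)/(-14189 - 9670) = ((-24907 + (-20 + 4*3)*(-36)) - 36554)/(-14189 - 9670) = ((-24907 + (-20 + 12)*(-36)) - 36554)/(-23859) = ((-24907 - 8*(-36)) - 36554)*(-1/23859) = ((-24907 + 288) - 36554)*(-1/23859) = (-24619 - 36554)*(-1/23859) = -61173*(-1/23859) = 6797/2651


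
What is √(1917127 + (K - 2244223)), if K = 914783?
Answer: √587687 ≈ 766.61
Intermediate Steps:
√(1917127 + (K - 2244223)) = √(1917127 + (914783 - 2244223)) = √(1917127 - 1329440) = √587687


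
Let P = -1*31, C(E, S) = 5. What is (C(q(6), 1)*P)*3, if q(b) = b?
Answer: -465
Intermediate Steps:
P = -31
(C(q(6), 1)*P)*3 = (5*(-31))*3 = -155*3 = -465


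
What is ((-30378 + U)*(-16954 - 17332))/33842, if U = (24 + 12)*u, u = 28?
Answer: 503489910/16921 ≈ 29755.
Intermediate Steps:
U = 1008 (U = (24 + 12)*28 = 36*28 = 1008)
((-30378 + U)*(-16954 - 17332))/33842 = ((-30378 + 1008)*(-16954 - 17332))/33842 = -29370*(-34286)*(1/33842) = 1006979820*(1/33842) = 503489910/16921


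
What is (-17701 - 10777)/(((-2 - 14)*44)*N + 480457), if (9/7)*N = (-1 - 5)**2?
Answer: -28478/460745 ≈ -0.061809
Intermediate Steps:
N = 28 (N = 7*(-1 - 5)**2/9 = (7/9)*(-6)**2 = (7/9)*36 = 28)
(-17701 - 10777)/(((-2 - 14)*44)*N + 480457) = (-17701 - 10777)/(((-2 - 14)*44)*28 + 480457) = -28478/(-16*44*28 + 480457) = -28478/(-704*28 + 480457) = -28478/(-19712 + 480457) = -28478/460745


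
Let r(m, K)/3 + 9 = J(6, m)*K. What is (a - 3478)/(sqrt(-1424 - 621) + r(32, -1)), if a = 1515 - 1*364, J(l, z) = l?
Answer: 20943/814 + 2327*I*sqrt(2045)/4070 ≈ 25.729 + 25.855*I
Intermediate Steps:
a = 1151 (a = 1515 - 364 = 1151)
r(m, K) = -27 + 18*K (r(m, K) = -27 + 3*(6*K) = -27 + 18*K)
(a - 3478)/(sqrt(-1424 - 621) + r(32, -1)) = (1151 - 3478)/(sqrt(-1424 - 621) + (-27 + 18*(-1))) = -2327/(sqrt(-2045) + (-27 - 18)) = -2327/(I*sqrt(2045) - 45) = -2327/(-45 + I*sqrt(2045))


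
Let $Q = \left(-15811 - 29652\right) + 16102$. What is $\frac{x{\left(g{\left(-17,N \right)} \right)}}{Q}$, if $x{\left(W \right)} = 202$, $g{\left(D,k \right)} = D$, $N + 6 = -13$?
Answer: $- \frac{202}{29361} \approx -0.0068799$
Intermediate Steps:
$N = -19$ ($N = -6 - 13 = -19$)
$Q = -29361$ ($Q = -45463 + 16102 = -29361$)
$\frac{x{\left(g{\left(-17,N \right)} \right)}}{Q} = \frac{202}{-29361} = 202 \left(- \frac{1}{29361}\right) = - \frac{202}{29361}$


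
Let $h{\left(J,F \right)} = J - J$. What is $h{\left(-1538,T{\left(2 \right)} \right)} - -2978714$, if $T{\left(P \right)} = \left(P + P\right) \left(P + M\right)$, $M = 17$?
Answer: $2978714$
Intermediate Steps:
$T{\left(P \right)} = 2 P \left(17 + P\right)$ ($T{\left(P \right)} = \left(P + P\right) \left(P + 17\right) = 2 P \left(17 + P\right)$)
$h{\left(J,F \right)} = 0$
$h{\left(-1538,T{\left(2 \right)} \right)} - -2978714 = 0 - -2978714 = 0 + 2978714 = 2978714$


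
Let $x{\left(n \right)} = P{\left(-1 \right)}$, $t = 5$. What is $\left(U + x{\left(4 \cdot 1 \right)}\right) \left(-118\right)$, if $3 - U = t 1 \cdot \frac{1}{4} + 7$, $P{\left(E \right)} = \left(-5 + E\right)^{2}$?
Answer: $- \frac{7257}{2} \approx -3628.5$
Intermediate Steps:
$x{\left(n \right)} = 36$ ($x{\left(n \right)} = \left(-5 - 1\right)^{2} = \left(-6\right)^{2} = 36$)
$U = - \frac{21}{4}$ ($U = 3 - \left(5 \cdot 1 \cdot \frac{1}{4} + 7\right) = 3 - \left(5 \cdot \frac{1}{4} + 7\right) = 3 - \left(\frac{5}{4} + 7\right) = 3 - \frac{33}{4} = - \frac{21}{4} \approx -5.25$)
$\left(U + x{\left(4 \cdot 1 \right)}\right) \left(-118\right) = \left(- \frac{21}{4} + 36\right) \left(-118\right) = \frac{123}{4} \left(-118\right) = - \frac{7257}{2}$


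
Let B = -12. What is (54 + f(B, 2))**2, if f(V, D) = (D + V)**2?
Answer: 23716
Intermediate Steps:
(54 + f(B, 2))**2 = (54 + (2 - 12)**2)**2 = (54 + (-10)**2)**2 = (54 + 100)**2 = 154**2 = 23716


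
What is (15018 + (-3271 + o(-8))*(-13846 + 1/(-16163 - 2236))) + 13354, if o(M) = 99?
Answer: 808597120888/18399 ≈ 4.3948e+7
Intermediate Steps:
(15018 + (-3271 + o(-8))*(-13846 + 1/(-16163 - 2236))) + 13354 = (15018 + (-3271 + 99)*(-13846 + 1/(-16163 - 2236))) + 13354 = (15018 - 3172*(-13846 + 1/(-18399))) + 13354 = (15018 - 3172*(-13846 - 1/18399)) + 13354 = (15018 - 3172*(-254752555/18399)) + 13354 = (15018 + 808075104460/18399) + 13354 = 808351420642/18399 + 13354 = 808597120888/18399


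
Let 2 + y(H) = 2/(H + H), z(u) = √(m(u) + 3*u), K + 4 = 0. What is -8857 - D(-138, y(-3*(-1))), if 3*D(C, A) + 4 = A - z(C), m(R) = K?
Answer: -79696/9 + I*√418/3 ≈ -8855.1 + 6.815*I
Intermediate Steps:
K = -4 (K = -4 + 0 = -4)
m(R) = -4
z(u) = √(-4 + 3*u)
y(H) = -2 + 1/H (y(H) = -2 + 2/(H + H) = -2 + 2/(2*H) = -2 + (1/(2*H))*2 = -2 + 1/H)
D(C, A) = -4/3 - √(-4 + 3*C)/3 + A/3 (D(C, A) = -4/3 + (A - √(-4 + 3*C))/3 = -4/3 + (-√(-4 + 3*C)/3 + A/3) = -4/3 - √(-4 + 3*C)/3 + A/3)
-8857 - D(-138, y(-3*(-1))) = -8857 - (-4/3 - √(-4 + 3*(-138))/3 + (-2 + 1/(-3*(-1)))/3) = -8857 - (-4/3 - √(-4 - 414)/3 + (-2 + 1/3)/3) = -8857 - (-4/3 - I*√418/3 + (-2 + ⅓)/3) = -8857 - (-4/3 - I*√418/3 + (⅓)*(-5/3)) = -8857 - (-4/3 - I*√418/3 - 5/9) = -8857 - (-17/9 - I*√418/3) = -8857 + (17/9 + I*√418/3) = -79696/9 + I*√418/3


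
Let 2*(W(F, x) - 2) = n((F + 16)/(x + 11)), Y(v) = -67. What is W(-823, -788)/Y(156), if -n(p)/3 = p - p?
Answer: -2/67 ≈ -0.029851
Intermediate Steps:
n(p) = 0 (n(p) = -3*(p - p) = -3*0 = 0)
W(F, x) = 2 (W(F, x) = 2 + (1/2)*0 = 2 + 0 = 2)
W(-823, -788)/Y(156) = 2/(-67) = 2*(-1/67) = -2/67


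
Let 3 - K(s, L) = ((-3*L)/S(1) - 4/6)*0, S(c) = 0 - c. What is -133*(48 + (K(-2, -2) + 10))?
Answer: -8113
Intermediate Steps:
S(c) = -c
K(s, L) = 3 (K(s, L) = 3 - ((-3*L)/((-1*1)) - 4/6)*0 = 3 - (-3*L/(-1) - 4*⅙)*0 = 3 - (-3*L*(-1) - ⅔)*0 = 3 - (3*L - ⅔)*0 = 3 - (-⅔ + 3*L)*0 = 3 - 1*0 = 3 + 0 = 3)
-133*(48 + (K(-2, -2) + 10)) = -133*(48 + (3 + 10)) = -133*(48 + 13) = -133*61 = -8113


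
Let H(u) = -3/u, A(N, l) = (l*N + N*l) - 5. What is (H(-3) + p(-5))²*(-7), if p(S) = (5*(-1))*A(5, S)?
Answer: -533232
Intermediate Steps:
A(N, l) = -5 + 2*N*l (A(N, l) = (N*l + N*l) - 5 = 2*N*l - 5 = -5 + 2*N*l)
p(S) = 25 - 50*S (p(S) = (5*(-1))*(-5 + 2*5*S) = -5*(-5 + 10*S) = 25 - 50*S)
(H(-3) + p(-5))²*(-7) = (-3/(-3) + (25 - 50*(-5)))²*(-7) = (-3*(-⅓) + (25 + 250))²*(-7) = (1 + 275)²*(-7) = 276²*(-7) = 76176*(-7) = -533232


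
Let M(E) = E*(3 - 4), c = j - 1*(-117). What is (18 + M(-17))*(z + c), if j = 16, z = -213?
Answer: -2800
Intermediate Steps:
c = 133 (c = 16 - 1*(-117) = 16 + 117 = 133)
M(E) = -E (M(E) = E*(-1) = -E)
(18 + M(-17))*(z + c) = (18 - 1*(-17))*(-213 + 133) = (18 + 17)*(-80) = 35*(-80) = -2800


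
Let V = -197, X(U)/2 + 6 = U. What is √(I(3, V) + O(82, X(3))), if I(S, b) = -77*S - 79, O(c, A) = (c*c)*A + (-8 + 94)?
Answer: 2*I*√10142 ≈ 201.42*I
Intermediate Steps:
X(U) = -12 + 2*U
O(c, A) = 86 + A*c² (O(c, A) = c²*A + 86 = A*c² + 86 = 86 + A*c²)
I(S, b) = -79 - 77*S
√(I(3, V) + O(82, X(3))) = √((-79 - 77*3) + (86 + (-12 + 2*3)*82²)) = √((-79 - 231) + (86 + (-12 + 6)*6724)) = √(-310 + (86 - 6*6724)) = √(-310 + (86 - 40344)) = √(-310 - 40258) = √(-40568) = 2*I*√10142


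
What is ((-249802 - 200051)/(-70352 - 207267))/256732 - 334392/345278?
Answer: -11916596724361101/12304617032804012 ≈ -0.96847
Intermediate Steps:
((-249802 - 200051)/(-70352 - 207267))/256732 - 334392/345278 = -449853/(-277619)*(1/256732) - 334392*1/345278 = -449853*(-1/277619)*(1/256732) - 167196/172639 = (449853/277619)*(1/256732) - 167196/172639 = 449853/71273681108 - 167196/172639 = -11916596724361101/12304617032804012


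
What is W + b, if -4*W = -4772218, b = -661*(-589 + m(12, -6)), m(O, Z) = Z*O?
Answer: 3259951/2 ≈ 1.6300e+6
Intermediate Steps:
m(O, Z) = O*Z
b = 436921 (b = -661*(-589 + 12*(-6)) = -661*(-589 - 72) = -661*(-661) = 436921)
W = 2386109/2 (W = -¼*(-4772218) = 2386109/2 ≈ 1.1931e+6)
W + b = 2386109/2 + 436921 = 3259951/2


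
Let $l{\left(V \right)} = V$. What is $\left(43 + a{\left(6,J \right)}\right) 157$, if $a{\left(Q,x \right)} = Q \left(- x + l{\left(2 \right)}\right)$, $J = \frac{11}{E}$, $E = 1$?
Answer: $-1727$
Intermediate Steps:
$J = 11$ ($J = \frac{11}{1} = 11 \cdot 1 = 11$)
$a{\left(Q,x \right)} = Q \left(2 - x\right)$ ($a{\left(Q,x \right)} = Q \left(- x + 2\right) = Q \left(2 - x\right)$)
$\left(43 + a{\left(6,J \right)}\right) 157 = \left(43 + 6 \left(2 - 11\right)\right) 157 = \left(43 + 6 \left(-9\right)\right) 157 = \left(43 - 54\right) 157 = \left(-11\right) 157 = -1727$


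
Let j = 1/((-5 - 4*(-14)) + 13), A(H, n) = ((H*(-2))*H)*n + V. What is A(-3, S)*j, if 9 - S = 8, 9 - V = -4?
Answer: -5/64 ≈ -0.078125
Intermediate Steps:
V = 13 (V = 9 - 1*(-4) = 9 + 4 = 13)
S = 1 (S = 9 - 1*8 = 9 - 8 = 1)
A(H, n) = 13 - 2*n*H² (A(H, n) = ((H*(-2))*H)*n + 13 = ((-2*H)*H)*n + 13 = (-2*H²)*n + 13 = -2*n*H² + 13 = 13 - 2*n*H²)
j = 1/64 (j = 1/((-5 + 56) + 13) = 1/(51 + 13) = 1/64 ≈ 0.015625)
A(-3, S)*j = (13 - 2*1*(-3)²)*(1/64) = (13 - 2*1*9)*(1/64) = (13 - 18)*(1/64) = -5*1/64 = -5/64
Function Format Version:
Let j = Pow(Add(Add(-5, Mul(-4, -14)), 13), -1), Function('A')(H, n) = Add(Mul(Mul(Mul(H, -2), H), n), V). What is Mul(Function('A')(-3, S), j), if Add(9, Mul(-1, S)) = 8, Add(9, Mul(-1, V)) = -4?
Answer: Rational(-5, 64) ≈ -0.078125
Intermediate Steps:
V = 13 (V = Add(9, Mul(-1, -4)) = Add(9, 4) = 13)
S = 1 (S = Add(9, Mul(-1, 8)) = Add(9, -8) = 1)
Function('A')(H, n) = Add(13, Mul(-2, n, Pow(H, 2))) (Function('A')(H, n) = Add(Mul(Mul(Mul(H, -2), H), n), 13) = Add(Mul(Mul(Mul(-2, H), H), n), 13) = Add(Mul(Mul(-2, Pow(H, 2)), n), 13) = Add(Mul(-2, n, Pow(H, 2)), 13) = Add(13, Mul(-2, n, Pow(H, 2))))
j = Rational(1, 64) (j = Pow(Add(Add(-5, 56), 13), -1) = Pow(Add(51, 13), -1) = Pow(64, -1) = Rational(1, 64) ≈ 0.015625)
Mul(Function('A')(-3, S), j) = Mul(Add(13, Mul(-2, 1, Pow(-3, 2))), Rational(1, 64)) = Mul(Add(13, Mul(-2, 1, 9)), Rational(1, 64)) = Mul(Add(13, -18), Rational(1, 64)) = Mul(-5, Rational(1, 64)) = Rational(-5, 64)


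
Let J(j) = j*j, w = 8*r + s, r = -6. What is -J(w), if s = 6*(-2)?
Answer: -3600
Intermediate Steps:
s = -12
w = -60 (w = 8*(-6) - 12 = -48 - 12 = -60)
J(j) = j**2
-J(w) = -1*(-60)**2 = -1*3600 = -3600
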